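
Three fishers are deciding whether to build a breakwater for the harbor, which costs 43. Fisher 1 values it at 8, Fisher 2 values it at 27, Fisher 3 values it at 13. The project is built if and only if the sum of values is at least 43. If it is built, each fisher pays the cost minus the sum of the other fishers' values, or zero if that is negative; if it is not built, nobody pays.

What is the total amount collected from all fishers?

33

Total value 48 ≥ cost 43, so it is built.
Fisher 1: others sum to 40; max(0, 43 - 40) = 3.
Fisher 2: others sum to 21; max(0, 43 - 21) = 22.
Fisher 3: others sum to 35; max(0, 43 - 35) = 8.
Total collected = 3 + 22 + 8 = 33.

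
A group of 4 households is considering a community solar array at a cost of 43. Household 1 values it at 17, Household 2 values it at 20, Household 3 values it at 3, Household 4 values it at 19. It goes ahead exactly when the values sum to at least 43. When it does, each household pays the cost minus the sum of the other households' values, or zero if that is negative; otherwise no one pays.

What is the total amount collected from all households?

Total value 59 ≥ cost 43, so it is built.
Household 1: others sum to 42; max(0, 43 - 42) = 1.
Household 2: others sum to 39; max(0, 43 - 39) = 4.
Household 3: others sum to 56; max(0, 43 - 56) = 0.
Household 4: others sum to 40; max(0, 43 - 40) = 3.
Total collected = 1 + 4 + 0 + 3 = 8.

8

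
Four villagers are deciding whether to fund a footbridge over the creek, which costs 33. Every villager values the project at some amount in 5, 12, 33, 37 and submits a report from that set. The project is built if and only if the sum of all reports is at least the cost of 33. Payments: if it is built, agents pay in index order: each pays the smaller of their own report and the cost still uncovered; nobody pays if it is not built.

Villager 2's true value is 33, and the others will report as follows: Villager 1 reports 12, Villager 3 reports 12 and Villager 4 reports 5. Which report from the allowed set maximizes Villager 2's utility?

5

Report 5: project built, pays 5, utility 33 - 5 = 28.
Report 12: project built, pays 12, utility 33 - 12 = 21.
Report 33: project built, pays 21, utility 33 - 21 = 12.
Report 37: project built, pays 21, utility 33 - 21 = 12.
The best choice is 5 with utility 28.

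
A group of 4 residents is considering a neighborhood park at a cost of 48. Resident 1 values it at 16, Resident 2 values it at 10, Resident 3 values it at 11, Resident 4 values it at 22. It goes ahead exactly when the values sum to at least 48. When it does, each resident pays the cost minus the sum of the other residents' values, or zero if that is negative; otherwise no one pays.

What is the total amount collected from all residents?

16

Total value 59 ≥ cost 48, so it is built.
Resident 1: others sum to 43; max(0, 48 - 43) = 5.
Resident 2: others sum to 49; max(0, 48 - 49) = 0.
Resident 3: others sum to 48; max(0, 48 - 48) = 0.
Resident 4: others sum to 37; max(0, 48 - 37) = 11.
Total collected = 5 + 0 + 0 + 11 = 16.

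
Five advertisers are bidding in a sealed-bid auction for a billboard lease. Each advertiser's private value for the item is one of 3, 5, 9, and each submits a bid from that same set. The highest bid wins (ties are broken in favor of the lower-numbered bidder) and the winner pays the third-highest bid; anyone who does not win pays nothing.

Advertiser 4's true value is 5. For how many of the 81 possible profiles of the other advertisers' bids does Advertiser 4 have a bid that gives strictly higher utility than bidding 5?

4

Others bid (3, 3, 3, 9): truth gives 0; bid 9 gives 2 > 0. Violating.
Others bid (3, 3, 5, 3): truth gives 0; bid 9 gives 2 > 0. Violating.
Others bid (3, 5, 3, 3): truth gives 0; bid 9 gives 2 > 0. Violating.
Others bid (5, 3, 3, 3): truth gives 0; bid 9 gives 2 > 0. Violating.
Others bid (3, 3, 3, 3): truth gives 2; no alternative beats it.
Others bid (3, 3, 3, 5): truth gives 2; no alternative beats it.
(Checking all 81 profiles: 4 have a profitable deviation, 77 do not.)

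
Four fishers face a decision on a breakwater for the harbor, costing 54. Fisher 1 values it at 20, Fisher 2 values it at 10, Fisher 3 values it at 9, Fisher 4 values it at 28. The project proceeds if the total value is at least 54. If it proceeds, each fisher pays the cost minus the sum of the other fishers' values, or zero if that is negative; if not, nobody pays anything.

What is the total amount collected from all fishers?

Total value 67 ≥ cost 54, so it is built.
Fisher 1: others sum to 47; max(0, 54 - 47) = 7.
Fisher 2: others sum to 57; max(0, 54 - 57) = 0.
Fisher 3: others sum to 58; max(0, 54 - 58) = 0.
Fisher 4: others sum to 39; max(0, 54 - 39) = 15.
Total collected = 7 + 0 + 0 + 15 = 22.

22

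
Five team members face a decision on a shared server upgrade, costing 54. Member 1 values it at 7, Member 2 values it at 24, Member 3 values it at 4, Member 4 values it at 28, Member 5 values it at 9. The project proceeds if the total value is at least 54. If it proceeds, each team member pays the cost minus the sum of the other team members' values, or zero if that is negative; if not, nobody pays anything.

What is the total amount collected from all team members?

16

Total value 72 ≥ cost 54, so it is built.
Member 1: others sum to 65; max(0, 54 - 65) = 0.
Member 2: others sum to 48; max(0, 54 - 48) = 6.
Member 3: others sum to 68; max(0, 54 - 68) = 0.
Member 4: others sum to 44; max(0, 54 - 44) = 10.
Member 5: others sum to 63; max(0, 54 - 63) = 0.
Total collected = 0 + 6 + 0 + 10 + 0 = 16.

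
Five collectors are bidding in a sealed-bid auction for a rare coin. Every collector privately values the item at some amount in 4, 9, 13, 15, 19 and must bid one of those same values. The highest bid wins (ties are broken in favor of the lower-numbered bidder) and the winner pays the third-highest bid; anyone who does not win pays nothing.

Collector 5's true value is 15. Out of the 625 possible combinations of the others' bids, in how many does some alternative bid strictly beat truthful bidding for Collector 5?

108

Others bid (4, 4, 4, 15): truth gives 0; bid 19 gives 11 > 0. Violating.
Others bid (4, 4, 9, 15): truth gives 0; bid 19 gives 6 > 0. Violating.
Others bid (4, 4, 13, 15): truth gives 0; bid 19 gives 2 > 0. Violating.
Others bid (4, 4, 15, 4): truth gives 0; bid 19 gives 11 > 0. Violating.
Others bid (4, 4, 4, 4): truth gives 11; no alternative beats it.
Others bid (4, 4, 4, 9): truth gives 11; no alternative beats it.
(Checking all 625 profiles: 108 have a profitable deviation, 517 do not.)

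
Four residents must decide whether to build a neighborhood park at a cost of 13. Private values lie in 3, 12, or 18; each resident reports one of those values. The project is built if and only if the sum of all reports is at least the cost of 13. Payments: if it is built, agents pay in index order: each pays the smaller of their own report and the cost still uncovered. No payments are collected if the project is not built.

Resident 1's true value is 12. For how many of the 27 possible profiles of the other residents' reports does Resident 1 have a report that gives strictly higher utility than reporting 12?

26

Others report (3, 3, 12): truth gives 0; report 3 gives 9 > 0. Violating.
Others report (3, 3, 18): truth gives 0; report 3 gives 9 > 0. Violating.
Others report (3, 12, 3): truth gives 0; report 3 gives 9 > 0. Violating.
Others report (3, 12, 12): truth gives 0; report 3 gives 9 > 0. Violating.
Others report (3, 3, 3): truth gives 0; no alternative beats it.
(Checking all 27 profiles: 26 have a profitable deviation, 1 does not.)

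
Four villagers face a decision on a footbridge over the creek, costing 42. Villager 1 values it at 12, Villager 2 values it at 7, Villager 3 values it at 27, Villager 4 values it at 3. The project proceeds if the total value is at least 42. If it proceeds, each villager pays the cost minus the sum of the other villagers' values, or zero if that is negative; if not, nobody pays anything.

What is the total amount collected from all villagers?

25

Total value 49 ≥ cost 42, so it is built.
Villager 1: others sum to 37; max(0, 42 - 37) = 5.
Villager 2: others sum to 42; max(0, 42 - 42) = 0.
Villager 3: others sum to 22; max(0, 42 - 22) = 20.
Villager 4: others sum to 46; max(0, 42 - 46) = 0.
Total collected = 5 + 0 + 20 + 0 = 25.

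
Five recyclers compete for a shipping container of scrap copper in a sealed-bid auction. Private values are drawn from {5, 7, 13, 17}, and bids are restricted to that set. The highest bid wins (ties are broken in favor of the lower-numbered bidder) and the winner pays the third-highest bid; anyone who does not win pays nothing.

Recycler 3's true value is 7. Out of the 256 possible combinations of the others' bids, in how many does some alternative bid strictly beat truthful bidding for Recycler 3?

8

Others bid (5, 5, 5, 13): truth gives 0; bid 13 gives 2 > 0. Violating.
Others bid (5, 5, 5, 17): truth gives 0; bid 17 gives 2 > 0. Violating.
Others bid (5, 5, 13, 5): truth gives 0; bid 13 gives 2 > 0. Violating.
Others bid (5, 5, 17, 5): truth gives 0; bid 17 gives 2 > 0. Violating.
Others bid (5, 5, 5, 5): truth gives 2; no alternative beats it.
Others bid (5, 5, 5, 7): truth gives 2; no alternative beats it.
(Checking all 256 profiles: 8 have a profitable deviation, 248 do not.)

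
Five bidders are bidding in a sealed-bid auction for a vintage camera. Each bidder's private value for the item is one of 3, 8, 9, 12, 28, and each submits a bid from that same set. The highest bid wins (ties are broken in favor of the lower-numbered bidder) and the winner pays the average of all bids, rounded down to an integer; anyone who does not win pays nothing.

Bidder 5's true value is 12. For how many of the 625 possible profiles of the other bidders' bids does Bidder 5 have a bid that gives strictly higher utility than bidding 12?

46

Others bid (3, 3, 3, 12): truth gives 0; bid 28 gives 3 > 0. Violating.
Others bid (3, 3, 8, 12): truth gives 0; bid 28 gives 2 > 0. Violating.
Others bid (3, 3, 9, 12): truth gives 0; bid 28 gives 1 > 0. Violating.
Others bid (3, 3, 12, 3): truth gives 0; bid 28 gives 3 > 0. Violating.
Others bid (3, 3, 3, 3): truth gives 8; no alternative beats it.
Others bid (3, 3, 3, 8): truth gives 7; no alternative beats it.
(Checking all 625 profiles: 46 have a profitable deviation, 579 do not.)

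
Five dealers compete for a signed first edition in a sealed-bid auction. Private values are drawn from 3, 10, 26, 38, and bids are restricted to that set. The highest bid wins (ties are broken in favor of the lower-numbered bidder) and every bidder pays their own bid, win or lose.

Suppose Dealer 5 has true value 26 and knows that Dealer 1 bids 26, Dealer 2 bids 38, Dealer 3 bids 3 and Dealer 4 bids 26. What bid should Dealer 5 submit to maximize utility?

Bid 3: loses but pays 3, utility -3.
Bid 10: loses but pays 10, utility -10.
Bid 26: loses but pays 26, utility -26.
Bid 38: loses but pays 38, utility -38.
The best choice is 3 with utility -3.

3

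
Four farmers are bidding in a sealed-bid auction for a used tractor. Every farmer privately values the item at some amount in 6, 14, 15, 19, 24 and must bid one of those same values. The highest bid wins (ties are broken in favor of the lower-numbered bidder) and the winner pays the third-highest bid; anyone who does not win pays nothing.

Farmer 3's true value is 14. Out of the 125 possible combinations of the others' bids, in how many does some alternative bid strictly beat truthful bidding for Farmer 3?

9

Others bid (6, 6, 15): truth gives 0; bid 15 gives 8 > 0. Violating.
Others bid (6, 6, 19): truth gives 0; bid 19 gives 8 > 0. Violating.
Others bid (6, 6, 24): truth gives 0; bid 24 gives 8 > 0. Violating.
Others bid (6, 14, 6): truth gives 0; bid 15 gives 8 > 0. Violating.
Others bid (6, 6, 6): truth gives 8; no alternative beats it.
Others bid (6, 6, 14): truth gives 8; no alternative beats it.
(Checking all 125 profiles: 9 have a profitable deviation, 116 do not.)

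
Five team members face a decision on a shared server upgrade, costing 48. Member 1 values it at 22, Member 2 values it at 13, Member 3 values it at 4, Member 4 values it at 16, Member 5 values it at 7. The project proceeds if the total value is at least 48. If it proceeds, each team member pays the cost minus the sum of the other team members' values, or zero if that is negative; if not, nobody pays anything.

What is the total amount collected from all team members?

10

Total value 62 ≥ cost 48, so it is built.
Member 1: others sum to 40; max(0, 48 - 40) = 8.
Member 2: others sum to 49; max(0, 48 - 49) = 0.
Member 3: others sum to 58; max(0, 48 - 58) = 0.
Member 4: others sum to 46; max(0, 48 - 46) = 2.
Member 5: others sum to 55; max(0, 48 - 55) = 0.
Total collected = 8 + 0 + 0 + 2 + 0 = 10.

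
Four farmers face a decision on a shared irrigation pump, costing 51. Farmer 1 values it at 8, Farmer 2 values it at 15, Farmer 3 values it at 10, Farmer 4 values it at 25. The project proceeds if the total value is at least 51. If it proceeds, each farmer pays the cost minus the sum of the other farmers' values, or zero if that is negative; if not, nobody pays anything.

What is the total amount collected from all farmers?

30

Total value 58 ≥ cost 51, so it is built.
Farmer 1: others sum to 50; max(0, 51 - 50) = 1.
Farmer 2: others sum to 43; max(0, 51 - 43) = 8.
Farmer 3: others sum to 48; max(0, 51 - 48) = 3.
Farmer 4: others sum to 33; max(0, 51 - 33) = 18.
Total collected = 1 + 8 + 3 + 18 = 30.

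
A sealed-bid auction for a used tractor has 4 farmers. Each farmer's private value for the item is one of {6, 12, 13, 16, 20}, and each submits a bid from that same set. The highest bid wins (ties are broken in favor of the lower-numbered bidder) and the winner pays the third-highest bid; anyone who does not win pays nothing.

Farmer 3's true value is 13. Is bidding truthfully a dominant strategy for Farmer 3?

No

Consider the case where Farmer 1 bids 6, Farmer 2 bids 6 and Farmer 4 bids 16.
Truthful bid 13: loses, pays 0, utility 0.
Bid 16 instead: wins, pays 6, utility 13 - 6 = 7.
Since 7 > 0, bidding 16 is strictly better here, so truthful bidding is not dominant.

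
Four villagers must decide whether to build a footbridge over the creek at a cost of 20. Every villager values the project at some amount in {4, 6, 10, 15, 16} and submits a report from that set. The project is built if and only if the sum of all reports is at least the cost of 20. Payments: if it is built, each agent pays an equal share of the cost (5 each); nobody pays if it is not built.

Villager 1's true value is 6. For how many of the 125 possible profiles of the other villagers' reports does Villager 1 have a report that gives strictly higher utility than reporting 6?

1

Others report (4, 4, 4): truth gives 0; report 10 gives 1 > 0. Violating.
Others report (4, 4, 6): truth gives 1; no alternative beats it.
Others report (4, 4, 10): truth gives 1; no alternative beats it.
(Checking all 125 profiles: 1 has a profitable deviation, 124 do not.)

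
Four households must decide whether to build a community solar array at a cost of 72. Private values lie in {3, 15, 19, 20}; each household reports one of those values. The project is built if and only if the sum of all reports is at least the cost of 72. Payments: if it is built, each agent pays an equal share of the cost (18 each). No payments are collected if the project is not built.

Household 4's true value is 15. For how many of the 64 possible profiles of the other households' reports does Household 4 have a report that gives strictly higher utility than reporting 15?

8

Others report (19, 19, 19): truth gives -3; report 3 gives 0 > -3. Violating.
Others report (19, 19, 20): truth gives -3; report 3 gives 0 > -3. Violating.
Others report (19, 20, 19): truth gives -3; report 3 gives 0 > -3. Violating.
Others report (19, 20, 20): truth gives -3; report 3 gives 0 > -3. Violating.
Others report (3, 3, 3): truth gives 0; no alternative beats it.
Others report (3, 3, 15): truth gives 0; no alternative beats it.
(Checking all 64 profiles: 8 have a profitable deviation, 56 do not.)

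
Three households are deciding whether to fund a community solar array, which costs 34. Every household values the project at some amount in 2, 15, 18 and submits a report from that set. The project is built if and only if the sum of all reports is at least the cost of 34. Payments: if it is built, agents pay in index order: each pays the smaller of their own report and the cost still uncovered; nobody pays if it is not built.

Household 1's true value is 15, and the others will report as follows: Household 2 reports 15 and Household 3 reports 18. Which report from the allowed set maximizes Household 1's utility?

2

Report 2: project built, pays 2, utility 15 - 2 = 13.
Report 15: project built, pays 15, utility 15 - 15 = 0.
Report 18: project built, pays 18, utility 15 - 18 = -3.
The best choice is 2 with utility 13.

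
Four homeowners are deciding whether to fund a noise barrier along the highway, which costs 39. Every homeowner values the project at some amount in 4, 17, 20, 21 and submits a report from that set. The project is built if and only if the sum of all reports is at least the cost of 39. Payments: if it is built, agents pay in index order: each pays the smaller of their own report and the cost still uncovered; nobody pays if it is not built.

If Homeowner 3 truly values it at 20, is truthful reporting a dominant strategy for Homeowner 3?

Consider the case where Homeowner 1 reports 4, Homeowner 2 reports 4 and Homeowner 4 reports 17.
Truthful report 20: project built, pays 20, utility 20 - 20 = 0.
Report 17 instead: project built, pays 17, utility 20 - 17 = 3.
Since 3 > 0, reporting 17 is strictly better here, so truthful reporting is not dominant.

No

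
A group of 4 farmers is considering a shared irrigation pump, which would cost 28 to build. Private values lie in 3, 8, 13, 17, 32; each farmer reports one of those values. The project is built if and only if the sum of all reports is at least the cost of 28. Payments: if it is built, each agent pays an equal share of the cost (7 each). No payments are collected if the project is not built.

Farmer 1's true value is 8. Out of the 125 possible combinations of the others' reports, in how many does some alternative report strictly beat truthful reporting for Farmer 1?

Others report (3, 3, 3): truth gives 0; report 32 gives 1 > 0. Violating.
Others report (3, 3, 8): truth gives 0; report 17 gives 1 > 0. Violating.
Others report (3, 3, 13): truth gives 0; report 13 gives 1 > 0. Violating.
Others report (3, 8, 3): truth gives 0; report 17 gives 1 > 0. Violating.
Others report (3, 3, 17): truth gives 1; no alternative beats it.
Others report (3, 3, 32): truth gives 1; no alternative beats it.
(Checking all 125 profiles: 10 have a profitable deviation, 115 do not.)

10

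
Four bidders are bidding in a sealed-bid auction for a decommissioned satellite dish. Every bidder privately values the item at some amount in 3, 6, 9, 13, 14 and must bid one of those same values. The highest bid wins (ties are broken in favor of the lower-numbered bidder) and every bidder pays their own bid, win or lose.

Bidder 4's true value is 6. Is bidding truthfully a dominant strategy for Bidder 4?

No

Consider the case where Bidder 1 bids 3, Bidder 2 bids 3 and Bidder 3 bids 6.
Truthful bid 6: loses but pays 6, utility -6.
Bid 3 instead: loses but pays 3, utility -3.
Since -3 > -6, bidding 3 is strictly better here, so truthful bidding is not dominant.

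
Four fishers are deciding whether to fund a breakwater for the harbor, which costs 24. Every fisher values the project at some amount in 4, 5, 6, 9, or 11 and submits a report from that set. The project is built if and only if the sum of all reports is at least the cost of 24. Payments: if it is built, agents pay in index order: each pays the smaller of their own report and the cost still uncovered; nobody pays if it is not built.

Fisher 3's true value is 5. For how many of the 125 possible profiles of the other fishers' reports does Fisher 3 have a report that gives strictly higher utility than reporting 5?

62

Others report (4, 5, 11): truth gives 0; report 4 gives 1 > 0. Violating.
Others report (4, 6, 11): truth gives 0; report 4 gives 1 > 0. Violating.
Others report (4, 9, 9): truth gives 0; report 4 gives 1 > 0. Violating.
Others report (4, 9, 11): truth gives 0; report 4 gives 1 > 0. Violating.
Others report (4, 4, 4): truth gives 0; no alternative beats it.
Others report (4, 4, 5): truth gives 0; no alternative beats it.
(Checking all 125 profiles: 62 have a profitable deviation, 63 do not.)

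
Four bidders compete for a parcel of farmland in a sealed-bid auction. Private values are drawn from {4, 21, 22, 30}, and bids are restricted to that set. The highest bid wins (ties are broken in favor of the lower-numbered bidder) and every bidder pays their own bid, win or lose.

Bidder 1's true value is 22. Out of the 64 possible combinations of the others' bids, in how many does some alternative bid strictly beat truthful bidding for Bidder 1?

45

Others bid (4, 4, 4): truth gives 0; bid 4 gives 18 > 0. Violating.
Others bid (4, 4, 21): truth gives 0; bid 21 gives 1 > 0. Violating.
Others bid (4, 4, 30): truth gives -22; bid 4 gives -4 > -22. Violating.
Others bid (4, 21, 4): truth gives 0; bid 21 gives 1 > 0. Violating.
Others bid (4, 4, 22): truth gives 0; no alternative beats it.
Others bid (4, 21, 22): truth gives 0; no alternative beats it.
(Checking all 64 profiles: 45 have a profitable deviation, 19 do not.)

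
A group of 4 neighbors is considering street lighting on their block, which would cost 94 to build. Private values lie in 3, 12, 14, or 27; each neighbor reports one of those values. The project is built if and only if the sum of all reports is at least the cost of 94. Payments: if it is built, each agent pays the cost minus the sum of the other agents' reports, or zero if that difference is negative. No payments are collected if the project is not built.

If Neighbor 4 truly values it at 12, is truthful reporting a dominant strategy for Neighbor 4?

Check each profile of the others' reports and compare truth against every alternative report.
Others report (3, 3, 3): truth gives 0, best alternative gives 0.
Others report (3, 3, 12): truth gives 0, best alternative gives 0.
Others report (3, 3, 14): truth gives 0, best alternative gives 0.
Others report (3, 3, 27): truth gives 0, best alternative gives 0.
Others report (3, 12, 3): truth gives 0, best alternative gives 0.
Others report (3, 12, 12): truth gives 0, best alternative gives 0.
(Remaining 58 profiles checked similarly; truth is weakly best in each.)
In every case the truthful report is at least as good as any alternative, so it is a dominant strategy.

Yes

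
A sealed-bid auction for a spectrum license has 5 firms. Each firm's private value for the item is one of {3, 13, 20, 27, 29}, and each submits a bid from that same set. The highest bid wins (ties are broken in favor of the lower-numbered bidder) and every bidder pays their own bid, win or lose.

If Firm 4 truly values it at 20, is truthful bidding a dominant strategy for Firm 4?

Consider the case where Firm 1 bids 3, Firm 2 bids 3, Firm 3 bids 3 and Firm 5 bids 3.
Truthful bid 20: wins, pays 20, utility 20 - 20 = 0.
Bid 13 instead: wins, pays 13, utility 20 - 13 = 7.
Since 7 > 0, bidding 13 is strictly better here, so truthful bidding is not dominant.

No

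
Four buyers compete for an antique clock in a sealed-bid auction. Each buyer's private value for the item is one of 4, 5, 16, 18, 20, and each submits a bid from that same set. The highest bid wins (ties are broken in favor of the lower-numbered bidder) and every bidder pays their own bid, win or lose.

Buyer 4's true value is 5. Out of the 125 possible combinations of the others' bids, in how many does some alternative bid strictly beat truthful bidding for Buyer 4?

Others bid (4, 4, 5): truth gives -5; bid 4 gives -4 > -5. Violating.
Others bid (4, 4, 16): truth gives -5; bid 4 gives -4 > -5. Violating.
Others bid (4, 4, 18): truth gives -5; bid 4 gives -4 > -5. Violating.
Others bid (4, 4, 20): truth gives -5; bid 4 gives -4 > -5. Violating.
Others bid (4, 4, 4): truth gives 0; no alternative beats it.
(Checking all 125 profiles: 124 have a profitable deviation, 1 does not.)

124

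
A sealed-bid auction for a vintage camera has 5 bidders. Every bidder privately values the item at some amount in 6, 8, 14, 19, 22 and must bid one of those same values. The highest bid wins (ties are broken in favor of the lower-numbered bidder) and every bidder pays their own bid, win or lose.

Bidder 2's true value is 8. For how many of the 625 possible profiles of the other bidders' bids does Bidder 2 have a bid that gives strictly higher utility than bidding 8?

617

Others bid (6, 6, 6, 14): truth gives -8; bid 6 gives -6 > -8. Violating.
Others bid (6, 6, 6, 19): truth gives -8; bid 6 gives -6 > -8. Violating.
Others bid (6, 6, 6, 22): truth gives -8; bid 6 gives -6 > -8. Violating.
Others bid (6, 6, 8, 14): truth gives -8; bid 6 gives -6 > -8. Violating.
Others bid (6, 6, 6, 6): truth gives 0; no alternative beats it.
Others bid (6, 6, 6, 8): truth gives 0; no alternative beats it.
(Checking all 625 profiles: 617 have a profitable deviation, 8 do not.)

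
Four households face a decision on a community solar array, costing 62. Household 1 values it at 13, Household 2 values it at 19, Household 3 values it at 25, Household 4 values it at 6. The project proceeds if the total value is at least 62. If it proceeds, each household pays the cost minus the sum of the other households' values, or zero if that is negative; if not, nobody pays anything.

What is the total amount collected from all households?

59

Total value 63 ≥ cost 62, so it is built.
Household 1: others sum to 50; max(0, 62 - 50) = 12.
Household 2: others sum to 44; max(0, 62 - 44) = 18.
Household 3: others sum to 38; max(0, 62 - 38) = 24.
Household 4: others sum to 57; max(0, 62 - 57) = 5.
Total collected = 12 + 18 + 24 + 5 = 59.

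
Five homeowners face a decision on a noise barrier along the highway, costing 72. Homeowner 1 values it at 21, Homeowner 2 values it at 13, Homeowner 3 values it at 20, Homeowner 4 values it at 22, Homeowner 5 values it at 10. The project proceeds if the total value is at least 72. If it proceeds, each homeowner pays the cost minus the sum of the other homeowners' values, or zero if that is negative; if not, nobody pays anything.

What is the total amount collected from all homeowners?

Total value 86 ≥ cost 72, so it is built.
Homeowner 1: others sum to 65; max(0, 72 - 65) = 7.
Homeowner 2: others sum to 73; max(0, 72 - 73) = 0.
Homeowner 3: others sum to 66; max(0, 72 - 66) = 6.
Homeowner 4: others sum to 64; max(0, 72 - 64) = 8.
Homeowner 5: others sum to 76; max(0, 72 - 76) = 0.
Total collected = 7 + 0 + 6 + 8 + 0 = 21.

21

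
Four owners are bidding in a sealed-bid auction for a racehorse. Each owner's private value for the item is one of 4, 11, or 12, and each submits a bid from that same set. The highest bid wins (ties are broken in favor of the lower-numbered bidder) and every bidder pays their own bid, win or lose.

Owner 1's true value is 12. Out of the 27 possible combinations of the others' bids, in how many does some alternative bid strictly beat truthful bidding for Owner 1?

8

Others bid (4, 4, 4): truth gives 0; bid 4 gives 8 > 0. Violating.
Others bid (4, 4, 11): truth gives 0; bid 11 gives 1 > 0. Violating.
Others bid (4, 11, 4): truth gives 0; bid 11 gives 1 > 0. Violating.
Others bid (4, 11, 11): truth gives 0; bid 11 gives 1 > 0. Violating.
Others bid (4, 4, 12): truth gives 0; no alternative beats it.
Others bid (4, 11, 12): truth gives 0; no alternative beats it.
(Checking all 27 profiles: 8 have a profitable deviation, 19 do not.)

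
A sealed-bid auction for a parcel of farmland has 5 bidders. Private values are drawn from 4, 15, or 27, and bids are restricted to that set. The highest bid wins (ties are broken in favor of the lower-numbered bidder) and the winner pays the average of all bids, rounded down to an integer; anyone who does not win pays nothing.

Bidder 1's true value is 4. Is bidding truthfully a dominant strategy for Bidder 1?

Check each profile of the others' bids and compare truth against every alternative bid.
Others bid (15, 15, 15, 15): truth gives 0, best alternative gives -11.
Others bid (4, 15, 15, 15): truth gives 0, best alternative gives -8.
Others bid (15, 4, 15, 15): truth gives 0, best alternative gives -8.
Others bid (15, 15, 4, 15): truth gives 0, best alternative gives -8.
Others bid (15, 15, 15, 4): truth gives 0, best alternative gives -8.
Others bid (4, 4, 15, 15): truth gives 0, best alternative gives -6.
(Remaining 75 profiles checked similarly; truth is weakly best in each.)
In every case the truthful bid is at least as good as any alternative, so it is a dominant strategy.

Yes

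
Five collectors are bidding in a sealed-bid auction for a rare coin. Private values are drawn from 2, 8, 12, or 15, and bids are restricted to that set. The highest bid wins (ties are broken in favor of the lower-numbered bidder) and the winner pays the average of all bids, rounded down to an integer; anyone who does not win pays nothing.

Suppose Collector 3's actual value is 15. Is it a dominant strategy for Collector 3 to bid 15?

Consider the case where Collector 1 bids 2, Collector 2 bids 2, Collector 4 bids 2 and Collector 5 bids 2.
Truthful bid 15: wins, pays 4, utility 15 - 4 = 11.
Bid 8 instead: wins, pays 3, utility 15 - 3 = 12.
Since 12 > 11, bidding 8 is strictly better here, so truthful bidding is not dominant.

No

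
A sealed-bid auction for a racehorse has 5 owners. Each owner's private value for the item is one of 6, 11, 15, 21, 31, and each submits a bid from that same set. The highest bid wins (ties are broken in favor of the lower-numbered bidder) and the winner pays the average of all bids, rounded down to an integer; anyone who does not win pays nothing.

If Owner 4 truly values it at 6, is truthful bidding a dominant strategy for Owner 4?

Yes

Check each profile of the others' bids and compare truth against every alternative bid.
Others bid (6, 6, 6, 11): truth gives 0, best alternative gives -2.
Others bid (6, 6, 6, 6): truth gives 0, best alternative gives -1.
Others bid (6, 6, 6, 15): truth gives 0, best alternative gives 0.
Others bid (6, 6, 6, 21): truth gives 0, best alternative gives 0.
Others bid (6, 6, 6, 31): truth gives 0, best alternative gives 0.
Others bid (6, 6, 11, 6): truth gives 0, best alternative gives 0.
(Remaining 619 profiles checked similarly; truth is weakly best in each.)
In every case the truthful bid is at least as good as any alternative, so it is a dominant strategy.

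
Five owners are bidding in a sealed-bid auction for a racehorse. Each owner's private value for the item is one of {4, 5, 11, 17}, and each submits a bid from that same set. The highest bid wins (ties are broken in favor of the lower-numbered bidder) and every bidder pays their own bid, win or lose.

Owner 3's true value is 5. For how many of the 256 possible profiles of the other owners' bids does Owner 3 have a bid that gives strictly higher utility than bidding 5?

Others bid (4, 4, 4, 11): truth gives -5; bid 4 gives -4 > -5. Violating.
Others bid (4, 4, 4, 17): truth gives -5; bid 4 gives -4 > -5. Violating.
Others bid (4, 4, 5, 11): truth gives -5; bid 4 gives -4 > -5. Violating.
Others bid (4, 4, 5, 17): truth gives -5; bid 4 gives -4 > -5. Violating.
Others bid (4, 4, 4, 4): truth gives 0; no alternative beats it.
Others bid (4, 4, 4, 5): truth gives 0; no alternative beats it.
(Checking all 256 profiles: 252 have a profitable deviation, 4 do not.)

252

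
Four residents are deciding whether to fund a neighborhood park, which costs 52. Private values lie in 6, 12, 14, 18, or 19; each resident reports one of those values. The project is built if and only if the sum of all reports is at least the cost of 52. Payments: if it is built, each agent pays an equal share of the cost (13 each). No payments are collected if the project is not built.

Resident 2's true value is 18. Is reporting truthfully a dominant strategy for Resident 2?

Yes

Check each profile of the others' reports and compare truth against every alternative report.
Others report (6, 12, 18): truth gives 5, best alternative gives 5.
Others report (6, 12, 19): truth gives 5, best alternative gives 5.
Others report (6, 14, 14): truth gives 5, best alternative gives 5.
Others report (6, 14, 18): truth gives 5, best alternative gives 5.
Others report (6, 14, 19): truth gives 5, best alternative gives 5.
Others report (6, 18, 12): truth gives 5, best alternative gives 5.
(Remaining 119 profiles checked similarly; truth is weakly best in each.)
In every case the truthful report is at least as good as any alternative, so it is a dominant strategy.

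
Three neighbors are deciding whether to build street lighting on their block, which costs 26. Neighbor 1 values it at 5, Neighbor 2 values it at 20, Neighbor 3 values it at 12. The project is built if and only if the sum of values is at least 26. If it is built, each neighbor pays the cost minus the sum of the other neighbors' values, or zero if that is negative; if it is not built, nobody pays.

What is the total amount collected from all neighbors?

10

Total value 37 ≥ cost 26, so it is built.
Neighbor 1: others sum to 32; max(0, 26 - 32) = 0.
Neighbor 2: others sum to 17; max(0, 26 - 17) = 9.
Neighbor 3: others sum to 25; max(0, 26 - 25) = 1.
Total collected = 0 + 9 + 1 = 10.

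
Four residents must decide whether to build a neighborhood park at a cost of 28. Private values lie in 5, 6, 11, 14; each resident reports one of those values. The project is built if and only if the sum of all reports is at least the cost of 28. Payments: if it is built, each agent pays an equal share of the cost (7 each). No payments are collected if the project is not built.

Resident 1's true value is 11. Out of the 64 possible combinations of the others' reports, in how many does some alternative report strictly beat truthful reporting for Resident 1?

4

Others report (5, 5, 5): truth gives 0; report 14 gives 4 > 0. Violating.
Others report (5, 5, 6): truth gives 0; report 14 gives 4 > 0. Violating.
Others report (5, 6, 5): truth gives 0; report 14 gives 4 > 0. Violating.
Others report (6, 5, 5): truth gives 0; report 14 gives 4 > 0. Violating.
Others report (5, 5, 11): truth gives 4; no alternative beats it.
Others report (5, 5, 14): truth gives 4; no alternative beats it.
(Checking all 64 profiles: 4 have a profitable deviation, 60 do not.)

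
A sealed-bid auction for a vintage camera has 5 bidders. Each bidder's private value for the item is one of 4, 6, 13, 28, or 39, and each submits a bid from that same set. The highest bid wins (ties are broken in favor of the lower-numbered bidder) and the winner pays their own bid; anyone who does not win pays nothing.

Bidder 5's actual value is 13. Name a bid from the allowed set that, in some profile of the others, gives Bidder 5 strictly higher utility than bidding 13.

6

Suppose Bidder 1 bids 4, Bidder 2 bids 4, Bidder 3 bids 4 and Bidder 4 bids 4.
Bid 13: wins, pays 13, utility 13 - 13 = 0.
Bid 6: wins, pays 6, utility 13 - 6 = 7.
So bidding 6 beats truth here (7 > 0).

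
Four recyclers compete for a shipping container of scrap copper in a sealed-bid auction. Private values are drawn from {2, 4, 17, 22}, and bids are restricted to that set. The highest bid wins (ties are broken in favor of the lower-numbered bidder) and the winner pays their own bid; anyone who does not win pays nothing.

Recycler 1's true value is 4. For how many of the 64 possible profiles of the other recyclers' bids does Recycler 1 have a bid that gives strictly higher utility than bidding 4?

1

Others bid (2, 2, 2): truth gives 0; bid 2 gives 2 > 0. Violating.
Others bid (2, 2, 4): truth gives 0; no alternative beats it.
Others bid (2, 2, 17): truth gives 0; no alternative beats it.
(Checking all 64 profiles: 1 has a profitable deviation, 63 do not.)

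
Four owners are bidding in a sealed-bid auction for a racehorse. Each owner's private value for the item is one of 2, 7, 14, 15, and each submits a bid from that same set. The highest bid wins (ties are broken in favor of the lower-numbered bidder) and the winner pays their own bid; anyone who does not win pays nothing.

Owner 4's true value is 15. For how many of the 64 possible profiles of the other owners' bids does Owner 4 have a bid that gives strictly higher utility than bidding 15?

8

Others bid (2, 2, 2): truth gives 0; bid 7 gives 8 > 0. Violating.
Others bid (2, 2, 7): truth gives 0; bid 14 gives 1 > 0. Violating.
Others bid (2, 7, 2): truth gives 0; bid 14 gives 1 > 0. Violating.
Others bid (2, 7, 7): truth gives 0; bid 14 gives 1 > 0. Violating.
Others bid (2, 2, 14): truth gives 0; no alternative beats it.
Others bid (2, 2, 15): truth gives 0; no alternative beats it.
(Checking all 64 profiles: 8 have a profitable deviation, 56 do not.)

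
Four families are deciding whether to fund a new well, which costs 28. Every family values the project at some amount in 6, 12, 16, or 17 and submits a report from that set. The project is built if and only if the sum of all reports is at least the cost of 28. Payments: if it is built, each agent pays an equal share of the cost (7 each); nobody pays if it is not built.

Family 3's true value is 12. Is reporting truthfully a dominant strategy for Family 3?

Check each profile of the others' reports and compare truth against every alternative report.
Others report (6, 6, 6): truth gives 5, best alternative gives 5.
Others report (6, 6, 12): truth gives 5, best alternative gives 5.
Others report (6, 6, 16): truth gives 5, best alternative gives 5.
Others report (6, 6, 17): truth gives 5, best alternative gives 5.
Others report (6, 12, 6): truth gives 5, best alternative gives 5.
Others report (6, 12, 12): truth gives 5, best alternative gives 5.
(Remaining 58 profiles checked similarly; truth is weakly best in each.)
In every case the truthful report is at least as good as any alternative, so it is a dominant strategy.

Yes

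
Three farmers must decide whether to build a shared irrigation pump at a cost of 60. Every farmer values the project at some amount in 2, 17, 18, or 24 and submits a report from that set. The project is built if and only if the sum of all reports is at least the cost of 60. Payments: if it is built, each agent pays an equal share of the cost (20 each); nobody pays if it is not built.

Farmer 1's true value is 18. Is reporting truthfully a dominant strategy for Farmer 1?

No

Consider the case where Farmer 2 reports 18 and Farmer 3 reports 24.
Truthful report 18: project built, pays 20, utility 18 - 20 = -2.
Report 2 instead: project not built, utility 0.
Since 0 > -2, reporting 2 is strictly better here, so truthful reporting is not dominant.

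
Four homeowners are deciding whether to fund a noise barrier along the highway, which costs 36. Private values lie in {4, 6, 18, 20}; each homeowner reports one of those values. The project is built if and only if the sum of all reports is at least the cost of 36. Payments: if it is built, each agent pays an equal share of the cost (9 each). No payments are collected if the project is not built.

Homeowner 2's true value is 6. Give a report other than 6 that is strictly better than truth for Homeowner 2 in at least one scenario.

4

Suppose Homeowner 1 reports 4, Homeowner 3 reports 6 and Homeowner 4 reports 20.
Report 6: project built, pays 9, utility 6 - 9 = -3.
Report 4: project not built, utility 0.
So reporting 4 beats truth here (0 > -3).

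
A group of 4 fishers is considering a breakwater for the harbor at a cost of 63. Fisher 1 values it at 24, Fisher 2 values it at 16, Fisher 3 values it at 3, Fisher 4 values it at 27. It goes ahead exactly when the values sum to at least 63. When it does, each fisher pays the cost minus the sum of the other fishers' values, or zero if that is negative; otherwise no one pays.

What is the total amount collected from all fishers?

46

Total value 70 ≥ cost 63, so it is built.
Fisher 1: others sum to 46; max(0, 63 - 46) = 17.
Fisher 2: others sum to 54; max(0, 63 - 54) = 9.
Fisher 3: others sum to 67; max(0, 63 - 67) = 0.
Fisher 4: others sum to 43; max(0, 63 - 43) = 20.
Total collected = 17 + 9 + 0 + 20 = 46.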